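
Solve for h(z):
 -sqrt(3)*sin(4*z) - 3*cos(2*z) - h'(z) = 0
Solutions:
 h(z) = C1 - 3*sin(2*z)/2 + sqrt(3)*cos(4*z)/4


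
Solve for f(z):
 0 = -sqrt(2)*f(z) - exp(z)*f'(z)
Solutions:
 f(z) = C1*exp(sqrt(2)*exp(-z))


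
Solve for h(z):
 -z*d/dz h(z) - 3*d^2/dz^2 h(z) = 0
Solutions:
 h(z) = C1 + C2*erf(sqrt(6)*z/6)


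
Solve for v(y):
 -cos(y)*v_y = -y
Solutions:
 v(y) = C1 + Integral(y/cos(y), y)


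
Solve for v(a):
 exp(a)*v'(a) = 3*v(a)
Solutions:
 v(a) = C1*exp(-3*exp(-a))


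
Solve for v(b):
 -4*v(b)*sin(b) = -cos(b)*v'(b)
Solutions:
 v(b) = C1/cos(b)^4


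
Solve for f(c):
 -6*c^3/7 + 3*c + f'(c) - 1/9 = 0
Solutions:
 f(c) = C1 + 3*c^4/14 - 3*c^2/2 + c/9


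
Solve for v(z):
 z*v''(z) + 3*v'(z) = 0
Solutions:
 v(z) = C1 + C2/z^2


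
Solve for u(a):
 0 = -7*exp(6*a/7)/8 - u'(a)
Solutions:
 u(a) = C1 - 49*exp(6*a/7)/48


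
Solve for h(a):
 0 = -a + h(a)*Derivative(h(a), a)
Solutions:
 h(a) = -sqrt(C1 + a^2)
 h(a) = sqrt(C1 + a^2)


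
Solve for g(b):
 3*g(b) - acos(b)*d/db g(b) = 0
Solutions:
 g(b) = C1*exp(3*Integral(1/acos(b), b))


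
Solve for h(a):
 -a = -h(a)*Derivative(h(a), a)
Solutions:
 h(a) = -sqrt(C1 + a^2)
 h(a) = sqrt(C1 + a^2)


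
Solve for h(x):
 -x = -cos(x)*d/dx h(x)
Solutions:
 h(x) = C1 + Integral(x/cos(x), x)


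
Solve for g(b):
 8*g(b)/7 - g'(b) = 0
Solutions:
 g(b) = C1*exp(8*b/7)


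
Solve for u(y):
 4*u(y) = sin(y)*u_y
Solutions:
 u(y) = C1*(cos(y)^2 - 2*cos(y) + 1)/(cos(y)^2 + 2*cos(y) + 1)


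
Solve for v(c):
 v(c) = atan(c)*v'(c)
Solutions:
 v(c) = C1*exp(Integral(1/atan(c), c))


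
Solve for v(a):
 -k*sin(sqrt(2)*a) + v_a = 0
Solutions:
 v(a) = C1 - sqrt(2)*k*cos(sqrt(2)*a)/2


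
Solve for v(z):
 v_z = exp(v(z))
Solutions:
 v(z) = log(-1/(C1 + z))


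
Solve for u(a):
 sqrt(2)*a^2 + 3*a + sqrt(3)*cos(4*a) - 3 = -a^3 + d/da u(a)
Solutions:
 u(a) = C1 + a^4/4 + sqrt(2)*a^3/3 + 3*a^2/2 - 3*a + sqrt(3)*sin(4*a)/4


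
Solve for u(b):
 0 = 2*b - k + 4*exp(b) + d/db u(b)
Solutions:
 u(b) = C1 - b^2 + b*k - 4*exp(b)


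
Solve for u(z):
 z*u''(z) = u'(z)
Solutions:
 u(z) = C1 + C2*z^2


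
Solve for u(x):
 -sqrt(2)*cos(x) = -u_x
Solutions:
 u(x) = C1 + sqrt(2)*sin(x)


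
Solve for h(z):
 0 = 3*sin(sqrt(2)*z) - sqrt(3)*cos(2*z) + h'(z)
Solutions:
 h(z) = C1 + sqrt(3)*sin(2*z)/2 + 3*sqrt(2)*cos(sqrt(2)*z)/2


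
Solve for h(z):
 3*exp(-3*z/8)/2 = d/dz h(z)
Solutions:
 h(z) = C1 - 4*exp(-3*z/8)


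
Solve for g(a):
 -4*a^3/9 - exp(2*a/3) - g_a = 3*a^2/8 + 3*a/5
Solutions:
 g(a) = C1 - a^4/9 - a^3/8 - 3*a^2/10 - 3*exp(2*a/3)/2


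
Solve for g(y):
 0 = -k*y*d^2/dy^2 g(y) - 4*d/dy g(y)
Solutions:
 g(y) = C1 + y^(((re(k) - 4)*re(k) + im(k)^2)/(re(k)^2 + im(k)^2))*(C2*sin(4*log(y)*Abs(im(k))/(re(k)^2 + im(k)^2)) + C3*cos(4*log(y)*im(k)/(re(k)^2 + im(k)^2)))


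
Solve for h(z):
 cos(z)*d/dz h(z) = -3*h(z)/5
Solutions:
 h(z) = C1*(sin(z) - 1)^(3/10)/(sin(z) + 1)^(3/10)


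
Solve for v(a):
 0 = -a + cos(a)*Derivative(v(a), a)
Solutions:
 v(a) = C1 + Integral(a/cos(a), a)


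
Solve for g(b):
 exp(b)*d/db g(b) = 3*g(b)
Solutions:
 g(b) = C1*exp(-3*exp(-b))


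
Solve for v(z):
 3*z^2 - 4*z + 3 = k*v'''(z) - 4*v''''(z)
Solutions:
 v(z) = C1 + C2*z + C3*z^2 + C4*exp(k*z/4) + z^5/(20*k) + z^4*(-1/6 + 1/k)/k + z^3*(1/2 - 8/(3*k) + 16/k^2)/k


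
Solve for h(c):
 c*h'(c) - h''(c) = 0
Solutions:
 h(c) = C1 + C2*erfi(sqrt(2)*c/2)


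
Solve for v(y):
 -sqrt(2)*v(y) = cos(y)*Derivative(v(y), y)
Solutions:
 v(y) = C1*(sin(y) - 1)^(sqrt(2)/2)/(sin(y) + 1)^(sqrt(2)/2)


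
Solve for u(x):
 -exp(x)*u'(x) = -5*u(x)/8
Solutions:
 u(x) = C1*exp(-5*exp(-x)/8)


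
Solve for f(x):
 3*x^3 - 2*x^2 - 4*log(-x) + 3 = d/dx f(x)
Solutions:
 f(x) = C1 + 3*x^4/4 - 2*x^3/3 - 4*x*log(-x) + 7*x


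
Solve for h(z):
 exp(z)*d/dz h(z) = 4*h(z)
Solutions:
 h(z) = C1*exp(-4*exp(-z))


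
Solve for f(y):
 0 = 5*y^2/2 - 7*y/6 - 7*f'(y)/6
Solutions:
 f(y) = C1 + 5*y^3/7 - y^2/2


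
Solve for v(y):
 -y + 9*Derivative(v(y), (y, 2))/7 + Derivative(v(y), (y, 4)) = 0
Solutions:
 v(y) = C1 + C2*y + C3*sin(3*sqrt(7)*y/7) + C4*cos(3*sqrt(7)*y/7) + 7*y^3/54


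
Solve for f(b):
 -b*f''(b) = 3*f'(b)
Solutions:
 f(b) = C1 + C2/b^2


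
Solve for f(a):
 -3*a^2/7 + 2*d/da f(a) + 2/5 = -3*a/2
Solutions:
 f(a) = C1 + a^3/14 - 3*a^2/8 - a/5


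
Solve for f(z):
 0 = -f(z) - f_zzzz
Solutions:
 f(z) = (C1*sin(sqrt(2)*z/2) + C2*cos(sqrt(2)*z/2))*exp(-sqrt(2)*z/2) + (C3*sin(sqrt(2)*z/2) + C4*cos(sqrt(2)*z/2))*exp(sqrt(2)*z/2)


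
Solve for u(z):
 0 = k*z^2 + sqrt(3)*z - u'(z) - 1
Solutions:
 u(z) = C1 + k*z^3/3 + sqrt(3)*z^2/2 - z


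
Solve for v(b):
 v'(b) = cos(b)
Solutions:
 v(b) = C1 + sin(b)


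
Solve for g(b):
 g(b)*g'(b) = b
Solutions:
 g(b) = -sqrt(C1 + b^2)
 g(b) = sqrt(C1 + b^2)


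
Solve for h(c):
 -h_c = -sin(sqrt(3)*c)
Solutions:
 h(c) = C1 - sqrt(3)*cos(sqrt(3)*c)/3


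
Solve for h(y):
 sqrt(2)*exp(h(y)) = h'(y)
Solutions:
 h(y) = log(-1/(C1 + sqrt(2)*y))


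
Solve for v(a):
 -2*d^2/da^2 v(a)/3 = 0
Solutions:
 v(a) = C1 + C2*a


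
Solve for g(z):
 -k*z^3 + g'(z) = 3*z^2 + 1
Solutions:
 g(z) = C1 + k*z^4/4 + z^3 + z


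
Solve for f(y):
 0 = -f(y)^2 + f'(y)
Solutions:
 f(y) = -1/(C1 + y)


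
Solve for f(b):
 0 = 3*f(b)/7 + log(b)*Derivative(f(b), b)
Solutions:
 f(b) = C1*exp(-3*li(b)/7)


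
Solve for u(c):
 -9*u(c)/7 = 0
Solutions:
 u(c) = 0


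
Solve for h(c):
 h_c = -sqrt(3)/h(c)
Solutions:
 h(c) = -sqrt(C1 - 2*sqrt(3)*c)
 h(c) = sqrt(C1 - 2*sqrt(3)*c)


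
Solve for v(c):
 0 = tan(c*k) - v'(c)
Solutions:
 v(c) = C1 + Piecewise((-log(cos(c*k))/k, Ne(k, 0)), (0, True))


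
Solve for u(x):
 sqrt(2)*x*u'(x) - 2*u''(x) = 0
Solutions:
 u(x) = C1 + C2*erfi(2^(1/4)*x/2)


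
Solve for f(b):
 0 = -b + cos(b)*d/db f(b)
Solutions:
 f(b) = C1 + Integral(b/cos(b), b)


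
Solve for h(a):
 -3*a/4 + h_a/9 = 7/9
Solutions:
 h(a) = C1 + 27*a^2/8 + 7*a


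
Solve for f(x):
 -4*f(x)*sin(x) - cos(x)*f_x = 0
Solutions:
 f(x) = C1*cos(x)^4


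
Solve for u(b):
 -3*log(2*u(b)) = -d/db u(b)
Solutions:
 -Integral(1/(log(_y) + log(2)), (_y, u(b)))/3 = C1 - b


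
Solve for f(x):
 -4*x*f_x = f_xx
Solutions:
 f(x) = C1 + C2*erf(sqrt(2)*x)


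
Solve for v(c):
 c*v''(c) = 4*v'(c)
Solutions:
 v(c) = C1 + C2*c^5


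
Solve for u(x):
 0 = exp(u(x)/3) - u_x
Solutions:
 u(x) = 3*log(-1/(C1 + x)) + 3*log(3)


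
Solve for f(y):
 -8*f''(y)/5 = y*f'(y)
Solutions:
 f(y) = C1 + C2*erf(sqrt(5)*y/4)


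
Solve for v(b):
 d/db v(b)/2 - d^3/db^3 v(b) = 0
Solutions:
 v(b) = C1 + C2*exp(-sqrt(2)*b/2) + C3*exp(sqrt(2)*b/2)


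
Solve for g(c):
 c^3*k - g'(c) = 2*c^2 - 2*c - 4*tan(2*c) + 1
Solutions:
 g(c) = C1 + c^4*k/4 - 2*c^3/3 + c^2 - c - 2*log(cos(2*c))


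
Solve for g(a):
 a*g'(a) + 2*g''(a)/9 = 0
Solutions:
 g(a) = C1 + C2*erf(3*a/2)


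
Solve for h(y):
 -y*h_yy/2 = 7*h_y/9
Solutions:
 h(y) = C1 + C2/y^(5/9)


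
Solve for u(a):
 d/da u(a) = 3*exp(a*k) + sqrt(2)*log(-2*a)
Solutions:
 u(a) = C1 + sqrt(2)*a*log(-a) + sqrt(2)*a*(-1 + log(2)) + Piecewise((3*exp(a*k)/k, Ne(k, 0)), (3*a, True))


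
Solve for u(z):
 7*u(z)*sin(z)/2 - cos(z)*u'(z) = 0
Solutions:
 u(z) = C1/cos(z)^(7/2)


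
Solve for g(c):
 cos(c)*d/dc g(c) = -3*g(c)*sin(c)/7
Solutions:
 g(c) = C1*cos(c)^(3/7)


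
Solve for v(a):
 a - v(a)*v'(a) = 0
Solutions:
 v(a) = -sqrt(C1 + a^2)
 v(a) = sqrt(C1 + a^2)


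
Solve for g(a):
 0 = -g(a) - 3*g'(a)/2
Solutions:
 g(a) = C1*exp(-2*a/3)


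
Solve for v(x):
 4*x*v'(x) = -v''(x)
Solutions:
 v(x) = C1 + C2*erf(sqrt(2)*x)


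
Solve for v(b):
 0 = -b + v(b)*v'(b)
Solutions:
 v(b) = -sqrt(C1 + b^2)
 v(b) = sqrt(C1 + b^2)


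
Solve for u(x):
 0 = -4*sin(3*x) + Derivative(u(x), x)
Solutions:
 u(x) = C1 - 4*cos(3*x)/3


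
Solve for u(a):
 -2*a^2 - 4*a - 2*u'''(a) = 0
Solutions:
 u(a) = C1 + C2*a + C3*a^2 - a^5/60 - a^4/12


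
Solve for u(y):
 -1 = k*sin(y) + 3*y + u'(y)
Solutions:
 u(y) = C1 + k*cos(y) - 3*y^2/2 - y


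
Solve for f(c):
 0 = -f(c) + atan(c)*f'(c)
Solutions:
 f(c) = C1*exp(Integral(1/atan(c), c))


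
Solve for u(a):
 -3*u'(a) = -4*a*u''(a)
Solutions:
 u(a) = C1 + C2*a^(7/4)


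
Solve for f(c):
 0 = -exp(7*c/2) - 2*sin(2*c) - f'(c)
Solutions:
 f(c) = C1 - 2*exp(7*c/2)/7 + cos(2*c)


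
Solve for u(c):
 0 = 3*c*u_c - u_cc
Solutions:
 u(c) = C1 + C2*erfi(sqrt(6)*c/2)


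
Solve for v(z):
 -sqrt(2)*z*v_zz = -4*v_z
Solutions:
 v(z) = C1 + C2*z^(1 + 2*sqrt(2))


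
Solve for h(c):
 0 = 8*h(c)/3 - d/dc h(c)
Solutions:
 h(c) = C1*exp(8*c/3)


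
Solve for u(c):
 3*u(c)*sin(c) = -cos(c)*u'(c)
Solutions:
 u(c) = C1*cos(c)^3


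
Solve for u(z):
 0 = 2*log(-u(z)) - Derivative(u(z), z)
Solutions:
 -li(-u(z)) = C1 + 2*z


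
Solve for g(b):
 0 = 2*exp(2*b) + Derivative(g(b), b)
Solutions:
 g(b) = C1 - exp(2*b)


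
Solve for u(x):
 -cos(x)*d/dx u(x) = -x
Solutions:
 u(x) = C1 + Integral(x/cos(x), x)


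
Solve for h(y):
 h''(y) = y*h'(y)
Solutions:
 h(y) = C1 + C2*erfi(sqrt(2)*y/2)


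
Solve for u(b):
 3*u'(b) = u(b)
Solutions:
 u(b) = C1*exp(b/3)


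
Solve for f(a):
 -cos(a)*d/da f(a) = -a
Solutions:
 f(a) = C1 + Integral(a/cos(a), a)


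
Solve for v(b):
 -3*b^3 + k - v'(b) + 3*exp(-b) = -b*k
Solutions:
 v(b) = C1 - 3*b^4/4 + b^2*k/2 + b*k - 3*exp(-b)


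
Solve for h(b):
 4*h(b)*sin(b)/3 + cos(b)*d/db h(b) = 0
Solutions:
 h(b) = C1*cos(b)^(4/3)


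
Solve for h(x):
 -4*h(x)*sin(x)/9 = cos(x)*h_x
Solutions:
 h(x) = C1*cos(x)^(4/9)


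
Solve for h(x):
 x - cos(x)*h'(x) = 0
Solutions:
 h(x) = C1 + Integral(x/cos(x), x)


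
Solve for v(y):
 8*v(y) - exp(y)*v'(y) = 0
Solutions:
 v(y) = C1*exp(-8*exp(-y))


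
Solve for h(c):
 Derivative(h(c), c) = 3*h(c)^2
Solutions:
 h(c) = -1/(C1 + 3*c)


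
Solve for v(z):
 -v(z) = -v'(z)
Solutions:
 v(z) = C1*exp(z)


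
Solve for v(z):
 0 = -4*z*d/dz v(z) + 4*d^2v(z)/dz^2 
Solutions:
 v(z) = C1 + C2*erfi(sqrt(2)*z/2)


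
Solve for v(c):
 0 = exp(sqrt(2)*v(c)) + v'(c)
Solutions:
 v(c) = sqrt(2)*(2*log(1/(C1 + c)) - log(2))/4


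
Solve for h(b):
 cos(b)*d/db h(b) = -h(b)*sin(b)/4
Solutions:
 h(b) = C1*cos(b)^(1/4)


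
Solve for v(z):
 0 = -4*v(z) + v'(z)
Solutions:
 v(z) = C1*exp(4*z)


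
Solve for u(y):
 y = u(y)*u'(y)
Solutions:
 u(y) = -sqrt(C1 + y^2)
 u(y) = sqrt(C1 + y^2)


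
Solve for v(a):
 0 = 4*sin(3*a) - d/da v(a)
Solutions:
 v(a) = C1 - 4*cos(3*a)/3


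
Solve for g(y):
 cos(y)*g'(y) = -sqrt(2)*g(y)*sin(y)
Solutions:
 g(y) = C1*cos(y)^(sqrt(2))


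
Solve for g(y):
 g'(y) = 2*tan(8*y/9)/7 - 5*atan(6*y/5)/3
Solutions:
 g(y) = C1 - 5*y*atan(6*y/5)/3 + 25*log(36*y^2 + 25)/36 - 9*log(cos(8*y/9))/28


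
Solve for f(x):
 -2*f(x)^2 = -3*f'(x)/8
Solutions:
 f(x) = -3/(C1 + 16*x)


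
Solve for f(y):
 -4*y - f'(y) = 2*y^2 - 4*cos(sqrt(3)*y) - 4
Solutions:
 f(y) = C1 - 2*y^3/3 - 2*y^2 + 4*y + 4*sqrt(3)*sin(sqrt(3)*y)/3


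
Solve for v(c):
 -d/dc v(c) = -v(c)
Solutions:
 v(c) = C1*exp(c)


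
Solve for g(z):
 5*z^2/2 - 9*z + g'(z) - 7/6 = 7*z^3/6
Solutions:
 g(z) = C1 + 7*z^4/24 - 5*z^3/6 + 9*z^2/2 + 7*z/6


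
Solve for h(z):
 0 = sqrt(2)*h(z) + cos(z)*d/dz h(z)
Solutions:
 h(z) = C1*(sin(z) - 1)^(sqrt(2)/2)/(sin(z) + 1)^(sqrt(2)/2)


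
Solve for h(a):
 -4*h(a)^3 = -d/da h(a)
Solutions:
 h(a) = -sqrt(2)*sqrt(-1/(C1 + 4*a))/2
 h(a) = sqrt(2)*sqrt(-1/(C1 + 4*a))/2


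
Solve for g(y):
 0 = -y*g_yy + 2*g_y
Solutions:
 g(y) = C1 + C2*y^3


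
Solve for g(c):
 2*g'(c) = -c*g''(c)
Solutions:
 g(c) = C1 + C2/c


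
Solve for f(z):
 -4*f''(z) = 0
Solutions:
 f(z) = C1 + C2*z


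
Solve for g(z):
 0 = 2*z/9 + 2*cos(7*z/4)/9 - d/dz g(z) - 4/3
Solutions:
 g(z) = C1 + z^2/9 - 4*z/3 + 8*sin(7*z/4)/63


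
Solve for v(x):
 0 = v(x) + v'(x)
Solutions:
 v(x) = C1*exp(-x)


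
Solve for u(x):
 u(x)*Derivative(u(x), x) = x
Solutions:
 u(x) = -sqrt(C1 + x^2)
 u(x) = sqrt(C1 + x^2)


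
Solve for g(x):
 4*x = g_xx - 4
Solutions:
 g(x) = C1 + C2*x + 2*x^3/3 + 2*x^2


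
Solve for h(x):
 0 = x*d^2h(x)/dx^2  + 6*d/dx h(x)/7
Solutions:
 h(x) = C1 + C2*x^(1/7)


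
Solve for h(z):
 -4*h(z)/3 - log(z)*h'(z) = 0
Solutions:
 h(z) = C1*exp(-4*li(z)/3)


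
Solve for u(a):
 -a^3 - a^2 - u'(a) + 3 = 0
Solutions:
 u(a) = C1 - a^4/4 - a^3/3 + 3*a


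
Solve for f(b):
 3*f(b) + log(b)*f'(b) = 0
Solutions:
 f(b) = C1*exp(-3*li(b))


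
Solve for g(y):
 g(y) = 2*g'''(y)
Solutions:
 g(y) = C3*exp(2^(2/3)*y/2) + (C1*sin(2^(2/3)*sqrt(3)*y/4) + C2*cos(2^(2/3)*sqrt(3)*y/4))*exp(-2^(2/3)*y/4)


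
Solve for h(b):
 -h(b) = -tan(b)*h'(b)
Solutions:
 h(b) = C1*sin(b)


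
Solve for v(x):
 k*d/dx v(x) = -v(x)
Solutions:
 v(x) = C1*exp(-x/k)


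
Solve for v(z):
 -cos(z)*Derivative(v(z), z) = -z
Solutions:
 v(z) = C1 + Integral(z/cos(z), z)


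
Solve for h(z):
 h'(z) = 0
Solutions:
 h(z) = C1


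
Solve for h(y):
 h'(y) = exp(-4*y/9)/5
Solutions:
 h(y) = C1 - 9*exp(-4*y/9)/20


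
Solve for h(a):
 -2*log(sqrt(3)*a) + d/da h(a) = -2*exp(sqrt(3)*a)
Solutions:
 h(a) = C1 + 2*a*log(a) + a*(-2 + log(3)) - 2*sqrt(3)*exp(sqrt(3)*a)/3


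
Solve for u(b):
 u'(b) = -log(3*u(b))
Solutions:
 Integral(1/(log(_y) + log(3)), (_y, u(b))) = C1 - b


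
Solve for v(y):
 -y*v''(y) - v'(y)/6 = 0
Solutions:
 v(y) = C1 + C2*y^(5/6)


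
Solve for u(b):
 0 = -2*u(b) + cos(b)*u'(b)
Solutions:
 u(b) = C1*(sin(b) + 1)/(sin(b) - 1)


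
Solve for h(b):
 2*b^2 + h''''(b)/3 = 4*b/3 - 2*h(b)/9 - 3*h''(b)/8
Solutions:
 h(b) = -9*b^2 + 6*b + (C1*sin(2^(1/4)*3^(3/4)*b*cos(atan(sqrt(807)/27)/2)/3) + C2*cos(2^(1/4)*3^(3/4)*b*cos(atan(sqrt(807)/27)/2)/3))*exp(-2^(1/4)*3^(3/4)*b*sin(atan(sqrt(807)/27)/2)/3) + (C3*sin(2^(1/4)*3^(3/4)*b*cos(atan(sqrt(807)/27)/2)/3) + C4*cos(2^(1/4)*3^(3/4)*b*cos(atan(sqrt(807)/27)/2)/3))*exp(2^(1/4)*3^(3/4)*b*sin(atan(sqrt(807)/27)/2)/3) + 243/8


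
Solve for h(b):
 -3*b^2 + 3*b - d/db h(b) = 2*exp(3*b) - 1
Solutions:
 h(b) = C1 - b^3 + 3*b^2/2 + b - 2*exp(3*b)/3


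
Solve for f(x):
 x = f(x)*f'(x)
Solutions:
 f(x) = -sqrt(C1 + x^2)
 f(x) = sqrt(C1 + x^2)


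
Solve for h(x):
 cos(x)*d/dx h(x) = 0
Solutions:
 h(x) = C1


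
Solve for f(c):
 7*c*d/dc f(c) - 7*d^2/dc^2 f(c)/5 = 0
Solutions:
 f(c) = C1 + C2*erfi(sqrt(10)*c/2)


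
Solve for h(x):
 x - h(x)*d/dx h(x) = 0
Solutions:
 h(x) = -sqrt(C1 + x^2)
 h(x) = sqrt(C1 + x^2)


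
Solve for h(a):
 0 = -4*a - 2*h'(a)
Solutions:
 h(a) = C1 - a^2


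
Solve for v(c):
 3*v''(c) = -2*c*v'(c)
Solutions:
 v(c) = C1 + C2*erf(sqrt(3)*c/3)


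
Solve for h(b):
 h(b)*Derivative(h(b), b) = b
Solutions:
 h(b) = -sqrt(C1 + b^2)
 h(b) = sqrt(C1 + b^2)


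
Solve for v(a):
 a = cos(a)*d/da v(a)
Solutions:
 v(a) = C1 + Integral(a/cos(a), a)


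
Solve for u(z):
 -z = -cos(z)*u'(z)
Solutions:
 u(z) = C1 + Integral(z/cos(z), z)


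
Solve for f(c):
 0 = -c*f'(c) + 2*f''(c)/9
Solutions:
 f(c) = C1 + C2*erfi(3*c/2)


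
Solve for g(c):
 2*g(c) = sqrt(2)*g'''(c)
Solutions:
 g(c) = C3*exp(2^(1/6)*c) + (C1*sin(2^(1/6)*sqrt(3)*c/2) + C2*cos(2^(1/6)*sqrt(3)*c/2))*exp(-2^(1/6)*c/2)


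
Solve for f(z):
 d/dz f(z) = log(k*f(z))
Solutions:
 li(k*f(z))/k = C1 + z


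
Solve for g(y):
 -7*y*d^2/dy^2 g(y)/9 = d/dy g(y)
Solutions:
 g(y) = C1 + C2/y^(2/7)


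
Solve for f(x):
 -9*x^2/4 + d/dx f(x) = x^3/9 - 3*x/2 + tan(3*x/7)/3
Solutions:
 f(x) = C1 + x^4/36 + 3*x^3/4 - 3*x^2/4 - 7*log(cos(3*x/7))/9


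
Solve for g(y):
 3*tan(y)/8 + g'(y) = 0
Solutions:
 g(y) = C1 + 3*log(cos(y))/8


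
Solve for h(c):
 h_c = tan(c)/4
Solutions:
 h(c) = C1 - log(cos(c))/4


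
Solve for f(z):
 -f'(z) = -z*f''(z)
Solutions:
 f(z) = C1 + C2*z^2


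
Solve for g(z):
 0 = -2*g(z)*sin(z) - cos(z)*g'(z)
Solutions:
 g(z) = C1*cos(z)^2


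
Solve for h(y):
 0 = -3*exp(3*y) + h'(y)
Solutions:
 h(y) = C1 + exp(3*y)


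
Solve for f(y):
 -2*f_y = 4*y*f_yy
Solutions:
 f(y) = C1 + C2*sqrt(y)


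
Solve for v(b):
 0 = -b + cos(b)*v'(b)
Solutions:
 v(b) = C1 + Integral(b/cos(b), b)


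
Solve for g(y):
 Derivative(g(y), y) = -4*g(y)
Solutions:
 g(y) = C1*exp(-4*y)


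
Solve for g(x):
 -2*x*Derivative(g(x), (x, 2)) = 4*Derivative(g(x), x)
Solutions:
 g(x) = C1 + C2/x


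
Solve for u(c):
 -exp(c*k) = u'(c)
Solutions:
 u(c) = C1 - exp(c*k)/k


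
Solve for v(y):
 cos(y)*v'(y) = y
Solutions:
 v(y) = C1 + Integral(y/cos(y), y)


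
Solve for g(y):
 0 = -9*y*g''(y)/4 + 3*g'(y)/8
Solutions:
 g(y) = C1 + C2*y^(7/6)


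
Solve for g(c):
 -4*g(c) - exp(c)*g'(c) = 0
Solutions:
 g(c) = C1*exp(4*exp(-c))


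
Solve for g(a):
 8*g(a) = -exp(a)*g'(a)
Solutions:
 g(a) = C1*exp(8*exp(-a))


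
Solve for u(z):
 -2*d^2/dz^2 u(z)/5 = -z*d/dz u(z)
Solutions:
 u(z) = C1 + C2*erfi(sqrt(5)*z/2)


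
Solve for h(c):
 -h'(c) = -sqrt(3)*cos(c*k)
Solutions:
 h(c) = C1 + sqrt(3)*sin(c*k)/k


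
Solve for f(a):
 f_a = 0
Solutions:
 f(a) = C1


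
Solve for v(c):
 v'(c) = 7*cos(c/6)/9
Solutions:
 v(c) = C1 + 14*sin(c/6)/3


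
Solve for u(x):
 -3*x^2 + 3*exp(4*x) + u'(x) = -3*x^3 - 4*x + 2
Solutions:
 u(x) = C1 - 3*x^4/4 + x^3 - 2*x^2 + 2*x - 3*exp(4*x)/4


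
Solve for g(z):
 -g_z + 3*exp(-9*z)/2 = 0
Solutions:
 g(z) = C1 - exp(-9*z)/6


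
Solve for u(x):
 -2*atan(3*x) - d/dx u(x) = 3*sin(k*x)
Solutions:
 u(x) = C1 - 2*x*atan(3*x) - 3*Piecewise((-cos(k*x)/k, Ne(k, 0)), (0, True)) + log(9*x^2 + 1)/3


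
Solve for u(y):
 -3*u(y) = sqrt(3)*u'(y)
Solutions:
 u(y) = C1*exp(-sqrt(3)*y)


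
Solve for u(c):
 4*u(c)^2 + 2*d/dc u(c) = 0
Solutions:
 u(c) = 1/(C1 + 2*c)


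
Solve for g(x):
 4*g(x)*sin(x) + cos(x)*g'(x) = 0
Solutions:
 g(x) = C1*cos(x)^4


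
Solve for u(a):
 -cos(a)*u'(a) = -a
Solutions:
 u(a) = C1 + Integral(a/cos(a), a)


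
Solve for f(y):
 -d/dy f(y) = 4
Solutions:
 f(y) = C1 - 4*y


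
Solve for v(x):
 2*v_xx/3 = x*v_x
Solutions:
 v(x) = C1 + C2*erfi(sqrt(3)*x/2)


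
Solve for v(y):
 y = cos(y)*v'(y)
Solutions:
 v(y) = C1 + Integral(y/cos(y), y)


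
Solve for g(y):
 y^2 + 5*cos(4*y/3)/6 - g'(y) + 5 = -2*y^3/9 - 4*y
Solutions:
 g(y) = C1 + y^4/18 + y^3/3 + 2*y^2 + 5*y + 5*sin(4*y/3)/8


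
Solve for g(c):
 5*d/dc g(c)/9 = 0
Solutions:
 g(c) = C1


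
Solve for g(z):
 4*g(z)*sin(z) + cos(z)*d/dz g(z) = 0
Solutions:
 g(z) = C1*cos(z)^4


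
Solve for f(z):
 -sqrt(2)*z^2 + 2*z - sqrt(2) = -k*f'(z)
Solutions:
 f(z) = C1 + sqrt(2)*z^3/(3*k) - z^2/k + sqrt(2)*z/k


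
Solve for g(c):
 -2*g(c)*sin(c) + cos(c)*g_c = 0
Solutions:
 g(c) = C1/cos(c)^2


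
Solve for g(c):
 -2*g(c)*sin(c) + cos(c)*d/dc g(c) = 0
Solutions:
 g(c) = C1/cos(c)^2


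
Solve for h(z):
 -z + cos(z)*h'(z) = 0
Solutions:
 h(z) = C1 + Integral(z/cos(z), z)


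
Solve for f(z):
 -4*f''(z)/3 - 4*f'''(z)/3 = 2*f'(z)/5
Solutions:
 f(z) = C1 + (C2*sin(sqrt(5)*z/10) + C3*cos(sqrt(5)*z/10))*exp(-z/2)


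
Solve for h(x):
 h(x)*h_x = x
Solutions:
 h(x) = -sqrt(C1 + x^2)
 h(x) = sqrt(C1 + x^2)


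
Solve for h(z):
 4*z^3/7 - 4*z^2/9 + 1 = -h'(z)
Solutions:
 h(z) = C1 - z^4/7 + 4*z^3/27 - z


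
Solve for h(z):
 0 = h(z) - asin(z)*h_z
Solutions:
 h(z) = C1*exp(Integral(1/asin(z), z))


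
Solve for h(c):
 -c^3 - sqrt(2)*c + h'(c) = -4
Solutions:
 h(c) = C1 + c^4/4 + sqrt(2)*c^2/2 - 4*c


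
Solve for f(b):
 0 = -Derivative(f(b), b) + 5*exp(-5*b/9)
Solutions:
 f(b) = C1 - 9*exp(-5*b/9)


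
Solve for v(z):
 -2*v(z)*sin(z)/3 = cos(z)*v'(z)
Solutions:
 v(z) = C1*cos(z)^(2/3)


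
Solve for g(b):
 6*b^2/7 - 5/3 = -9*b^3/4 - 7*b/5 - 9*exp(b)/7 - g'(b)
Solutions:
 g(b) = C1 - 9*b^4/16 - 2*b^3/7 - 7*b^2/10 + 5*b/3 - 9*exp(b)/7


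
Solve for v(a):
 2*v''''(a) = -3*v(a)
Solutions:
 v(a) = (C1*sin(6^(1/4)*a/2) + C2*cos(6^(1/4)*a/2))*exp(-6^(1/4)*a/2) + (C3*sin(6^(1/4)*a/2) + C4*cos(6^(1/4)*a/2))*exp(6^(1/4)*a/2)


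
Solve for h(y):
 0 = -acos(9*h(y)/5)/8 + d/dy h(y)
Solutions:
 Integral(1/acos(9*_y/5), (_y, h(y))) = C1 + y/8


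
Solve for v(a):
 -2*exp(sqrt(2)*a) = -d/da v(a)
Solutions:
 v(a) = C1 + sqrt(2)*exp(sqrt(2)*a)


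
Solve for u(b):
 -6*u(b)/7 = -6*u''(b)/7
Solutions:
 u(b) = C1*exp(-b) + C2*exp(b)


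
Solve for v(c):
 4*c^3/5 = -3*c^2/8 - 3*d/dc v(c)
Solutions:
 v(c) = C1 - c^4/15 - c^3/24


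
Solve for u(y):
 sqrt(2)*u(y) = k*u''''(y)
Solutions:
 u(y) = C1*exp(-2^(1/8)*y*(1/k)^(1/4)) + C2*exp(2^(1/8)*y*(1/k)^(1/4)) + C3*exp(-2^(1/8)*I*y*(1/k)^(1/4)) + C4*exp(2^(1/8)*I*y*(1/k)^(1/4))


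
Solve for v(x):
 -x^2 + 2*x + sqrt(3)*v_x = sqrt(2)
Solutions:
 v(x) = C1 + sqrt(3)*x^3/9 - sqrt(3)*x^2/3 + sqrt(6)*x/3


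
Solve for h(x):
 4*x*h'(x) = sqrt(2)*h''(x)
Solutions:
 h(x) = C1 + C2*erfi(2^(1/4)*x)


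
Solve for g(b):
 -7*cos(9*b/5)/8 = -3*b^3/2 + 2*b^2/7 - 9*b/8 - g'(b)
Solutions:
 g(b) = C1 - 3*b^4/8 + 2*b^3/21 - 9*b^2/16 + 35*sin(9*b/5)/72


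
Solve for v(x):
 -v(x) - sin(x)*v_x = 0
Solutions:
 v(x) = C1*sqrt(cos(x) + 1)/sqrt(cos(x) - 1)


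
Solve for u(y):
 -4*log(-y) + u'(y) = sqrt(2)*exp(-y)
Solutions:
 u(y) = C1 + 4*y*log(-y) - 4*y - sqrt(2)*exp(-y)


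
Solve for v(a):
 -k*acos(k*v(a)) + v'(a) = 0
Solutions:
 Integral(1/acos(_y*k), (_y, v(a))) = C1 + a*k


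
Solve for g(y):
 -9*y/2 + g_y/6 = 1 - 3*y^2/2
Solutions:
 g(y) = C1 - 3*y^3 + 27*y^2/2 + 6*y


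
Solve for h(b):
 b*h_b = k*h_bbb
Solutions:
 h(b) = C1 + Integral(C2*airyai(b*(1/k)^(1/3)) + C3*airybi(b*(1/k)^(1/3)), b)


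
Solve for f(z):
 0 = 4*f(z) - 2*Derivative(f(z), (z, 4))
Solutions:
 f(z) = C1*exp(-2^(1/4)*z) + C2*exp(2^(1/4)*z) + C3*sin(2^(1/4)*z) + C4*cos(2^(1/4)*z)


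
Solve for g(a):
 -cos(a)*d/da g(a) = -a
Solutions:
 g(a) = C1 + Integral(a/cos(a), a)


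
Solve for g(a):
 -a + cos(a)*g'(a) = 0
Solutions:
 g(a) = C1 + Integral(a/cos(a), a)


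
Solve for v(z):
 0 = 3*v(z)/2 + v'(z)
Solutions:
 v(z) = C1*exp(-3*z/2)


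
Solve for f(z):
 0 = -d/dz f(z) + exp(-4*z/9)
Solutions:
 f(z) = C1 - 9*exp(-4*z/9)/4


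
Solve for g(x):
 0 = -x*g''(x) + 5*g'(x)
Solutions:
 g(x) = C1 + C2*x^6


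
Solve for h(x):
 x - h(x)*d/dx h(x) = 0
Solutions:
 h(x) = -sqrt(C1 + x^2)
 h(x) = sqrt(C1 + x^2)


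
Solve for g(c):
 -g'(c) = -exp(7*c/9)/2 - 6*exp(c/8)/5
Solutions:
 g(c) = C1 + 9*exp(7*c/9)/14 + 48*exp(c/8)/5


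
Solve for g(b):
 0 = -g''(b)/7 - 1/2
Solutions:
 g(b) = C1 + C2*b - 7*b^2/4


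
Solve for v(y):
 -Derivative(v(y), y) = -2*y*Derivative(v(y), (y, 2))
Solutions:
 v(y) = C1 + C2*y^(3/2)


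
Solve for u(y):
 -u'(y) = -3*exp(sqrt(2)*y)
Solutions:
 u(y) = C1 + 3*sqrt(2)*exp(sqrt(2)*y)/2


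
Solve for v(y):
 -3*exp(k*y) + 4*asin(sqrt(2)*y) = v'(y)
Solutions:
 v(y) = C1 + 4*y*asin(sqrt(2)*y) + 2*sqrt(2)*sqrt(1 - 2*y^2) - 3*Piecewise((exp(k*y)/k, Ne(k, 0)), (y, True))


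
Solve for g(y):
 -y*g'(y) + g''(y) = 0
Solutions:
 g(y) = C1 + C2*erfi(sqrt(2)*y/2)


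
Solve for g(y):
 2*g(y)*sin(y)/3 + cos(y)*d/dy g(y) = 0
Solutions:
 g(y) = C1*cos(y)^(2/3)


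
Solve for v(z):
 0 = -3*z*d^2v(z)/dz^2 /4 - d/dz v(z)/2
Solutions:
 v(z) = C1 + C2*z^(1/3)


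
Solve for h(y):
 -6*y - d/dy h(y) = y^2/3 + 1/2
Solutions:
 h(y) = C1 - y^3/9 - 3*y^2 - y/2


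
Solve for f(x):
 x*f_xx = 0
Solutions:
 f(x) = C1 + C2*x


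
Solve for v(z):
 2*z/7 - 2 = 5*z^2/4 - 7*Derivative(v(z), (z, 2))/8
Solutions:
 v(z) = C1 + C2*z + 5*z^4/42 - 8*z^3/147 + 8*z^2/7


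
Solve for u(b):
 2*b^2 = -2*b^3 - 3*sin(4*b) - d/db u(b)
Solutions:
 u(b) = C1 - b^4/2 - 2*b^3/3 + 3*cos(4*b)/4


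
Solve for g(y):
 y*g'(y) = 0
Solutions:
 g(y) = C1


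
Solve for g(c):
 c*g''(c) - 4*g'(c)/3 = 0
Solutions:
 g(c) = C1 + C2*c^(7/3)


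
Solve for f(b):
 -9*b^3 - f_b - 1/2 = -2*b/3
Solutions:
 f(b) = C1 - 9*b^4/4 + b^2/3 - b/2


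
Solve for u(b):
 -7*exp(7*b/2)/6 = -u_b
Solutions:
 u(b) = C1 + exp(7*b/2)/3


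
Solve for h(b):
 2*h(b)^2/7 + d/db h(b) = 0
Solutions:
 h(b) = 7/(C1 + 2*b)


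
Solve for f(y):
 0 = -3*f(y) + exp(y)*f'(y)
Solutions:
 f(y) = C1*exp(-3*exp(-y))


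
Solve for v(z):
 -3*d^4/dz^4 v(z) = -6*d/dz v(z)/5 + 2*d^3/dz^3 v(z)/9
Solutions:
 v(z) = C1 + C2*exp(-z*(20*5^(1/3)/(729*sqrt(531361) + 531401)^(1/3) + 20 + 5^(2/3)*(729*sqrt(531361) + 531401)^(1/3))/810)*sin(sqrt(3)*5^(1/3)*z*(-5^(1/3)*(729*sqrt(531361) + 531401)^(1/3) + 20/(729*sqrt(531361) + 531401)^(1/3))/810) + C3*exp(-z*(20*5^(1/3)/(729*sqrt(531361) + 531401)^(1/3) + 20 + 5^(2/3)*(729*sqrt(531361) + 531401)^(1/3))/810)*cos(sqrt(3)*5^(1/3)*z*(-5^(1/3)*(729*sqrt(531361) + 531401)^(1/3) + 20/(729*sqrt(531361) + 531401)^(1/3))/810) + C4*exp(z*(-10 + 20*5^(1/3)/(729*sqrt(531361) + 531401)^(1/3) + 5^(2/3)*(729*sqrt(531361) + 531401)^(1/3))/405)


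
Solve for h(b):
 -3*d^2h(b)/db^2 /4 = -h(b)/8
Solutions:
 h(b) = C1*exp(-sqrt(6)*b/6) + C2*exp(sqrt(6)*b/6)


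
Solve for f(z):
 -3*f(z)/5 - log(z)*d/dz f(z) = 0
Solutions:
 f(z) = C1*exp(-3*li(z)/5)


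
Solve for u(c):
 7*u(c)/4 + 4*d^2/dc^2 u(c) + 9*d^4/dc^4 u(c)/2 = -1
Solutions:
 u(c) = (C1*sin(2^(3/4)*sqrt(3)*7^(1/4)*c*cos(atan(sqrt(62)/8)/2)/6) + C2*cos(2^(3/4)*sqrt(3)*7^(1/4)*c*cos(atan(sqrt(62)/8)/2)/6))*exp(-2^(3/4)*sqrt(3)*7^(1/4)*c*sin(atan(sqrt(62)/8)/2)/6) + (C3*sin(2^(3/4)*sqrt(3)*7^(1/4)*c*cos(atan(sqrt(62)/8)/2)/6) + C4*cos(2^(3/4)*sqrt(3)*7^(1/4)*c*cos(atan(sqrt(62)/8)/2)/6))*exp(2^(3/4)*sqrt(3)*7^(1/4)*c*sin(atan(sqrt(62)/8)/2)/6) - 4/7


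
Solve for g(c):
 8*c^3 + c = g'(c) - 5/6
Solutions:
 g(c) = C1 + 2*c^4 + c^2/2 + 5*c/6


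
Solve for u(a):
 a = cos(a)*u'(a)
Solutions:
 u(a) = C1 + Integral(a/cos(a), a)


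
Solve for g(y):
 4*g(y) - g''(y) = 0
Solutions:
 g(y) = C1*exp(-2*y) + C2*exp(2*y)


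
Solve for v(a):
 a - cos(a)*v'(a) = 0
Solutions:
 v(a) = C1 + Integral(a/cos(a), a)


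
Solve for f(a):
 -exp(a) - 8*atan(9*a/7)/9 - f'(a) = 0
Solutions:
 f(a) = C1 - 8*a*atan(9*a/7)/9 - exp(a) + 28*log(81*a^2 + 49)/81


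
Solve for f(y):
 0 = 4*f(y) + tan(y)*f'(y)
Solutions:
 f(y) = C1/sin(y)^4


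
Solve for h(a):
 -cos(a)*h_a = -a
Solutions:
 h(a) = C1 + Integral(a/cos(a), a)


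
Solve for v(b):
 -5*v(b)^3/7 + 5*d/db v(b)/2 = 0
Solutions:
 v(b) = -sqrt(14)*sqrt(-1/(C1 + 2*b))/2
 v(b) = sqrt(14)*sqrt(-1/(C1 + 2*b))/2


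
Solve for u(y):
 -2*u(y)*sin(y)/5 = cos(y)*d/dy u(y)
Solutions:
 u(y) = C1*cos(y)^(2/5)


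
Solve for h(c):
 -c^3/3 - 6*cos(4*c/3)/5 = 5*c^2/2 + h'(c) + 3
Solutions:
 h(c) = C1 - c^4/12 - 5*c^3/6 - 3*c - 9*sin(4*c/3)/10


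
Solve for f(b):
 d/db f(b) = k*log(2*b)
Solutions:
 f(b) = C1 + b*k*log(b) - b*k + b*k*log(2)


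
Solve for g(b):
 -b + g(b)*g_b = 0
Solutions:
 g(b) = -sqrt(C1 + b^2)
 g(b) = sqrt(C1 + b^2)


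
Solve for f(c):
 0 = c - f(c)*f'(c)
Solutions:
 f(c) = -sqrt(C1 + c^2)
 f(c) = sqrt(C1 + c^2)


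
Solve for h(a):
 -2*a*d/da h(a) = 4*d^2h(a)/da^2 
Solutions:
 h(a) = C1 + C2*erf(a/2)


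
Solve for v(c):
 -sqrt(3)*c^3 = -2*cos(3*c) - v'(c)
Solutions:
 v(c) = C1 + sqrt(3)*c^4/4 - 2*sin(3*c)/3


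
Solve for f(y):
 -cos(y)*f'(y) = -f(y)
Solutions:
 f(y) = C1*sqrt(sin(y) + 1)/sqrt(sin(y) - 1)


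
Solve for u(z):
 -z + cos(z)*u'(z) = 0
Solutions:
 u(z) = C1 + Integral(z/cos(z), z)


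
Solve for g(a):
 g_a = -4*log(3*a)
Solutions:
 g(a) = C1 - 4*a*log(a) - a*log(81) + 4*a


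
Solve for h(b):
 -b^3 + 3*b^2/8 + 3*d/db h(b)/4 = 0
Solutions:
 h(b) = C1 + b^4/3 - b^3/6


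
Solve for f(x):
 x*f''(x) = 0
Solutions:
 f(x) = C1 + C2*x


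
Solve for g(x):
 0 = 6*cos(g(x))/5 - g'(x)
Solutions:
 -6*x/5 - log(sin(g(x)) - 1)/2 + log(sin(g(x)) + 1)/2 = C1


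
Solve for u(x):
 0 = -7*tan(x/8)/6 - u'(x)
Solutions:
 u(x) = C1 + 28*log(cos(x/8))/3


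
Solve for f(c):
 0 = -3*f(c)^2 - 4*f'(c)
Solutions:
 f(c) = 4/(C1 + 3*c)


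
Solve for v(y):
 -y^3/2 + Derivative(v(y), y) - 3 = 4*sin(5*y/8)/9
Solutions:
 v(y) = C1 + y^4/8 + 3*y - 32*cos(5*y/8)/45


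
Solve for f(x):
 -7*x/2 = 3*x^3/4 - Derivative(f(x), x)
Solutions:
 f(x) = C1 + 3*x^4/16 + 7*x^2/4


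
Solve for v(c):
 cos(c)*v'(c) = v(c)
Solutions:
 v(c) = C1*sqrt(sin(c) + 1)/sqrt(sin(c) - 1)


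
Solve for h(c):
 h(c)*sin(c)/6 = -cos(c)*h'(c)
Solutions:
 h(c) = C1*cos(c)^(1/6)


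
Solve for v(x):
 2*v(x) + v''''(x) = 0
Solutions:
 v(x) = (C1*sin(2^(3/4)*x/2) + C2*cos(2^(3/4)*x/2))*exp(-2^(3/4)*x/2) + (C3*sin(2^(3/4)*x/2) + C4*cos(2^(3/4)*x/2))*exp(2^(3/4)*x/2)


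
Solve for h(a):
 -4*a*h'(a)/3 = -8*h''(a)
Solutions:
 h(a) = C1 + C2*erfi(sqrt(3)*a/6)


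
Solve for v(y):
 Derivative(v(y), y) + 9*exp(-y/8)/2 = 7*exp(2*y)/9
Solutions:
 v(y) = C1 + 7*exp(2*y)/18 + 36*exp(-y/8)


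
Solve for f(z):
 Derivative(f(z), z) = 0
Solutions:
 f(z) = C1


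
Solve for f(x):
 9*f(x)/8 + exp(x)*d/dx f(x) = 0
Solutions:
 f(x) = C1*exp(9*exp(-x)/8)


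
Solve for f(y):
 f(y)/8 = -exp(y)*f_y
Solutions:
 f(y) = C1*exp(exp(-y)/8)


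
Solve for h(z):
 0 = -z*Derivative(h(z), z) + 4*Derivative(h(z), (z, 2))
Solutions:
 h(z) = C1 + C2*erfi(sqrt(2)*z/4)


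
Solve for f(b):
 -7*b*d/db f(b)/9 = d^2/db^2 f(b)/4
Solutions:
 f(b) = C1 + C2*erf(sqrt(14)*b/3)


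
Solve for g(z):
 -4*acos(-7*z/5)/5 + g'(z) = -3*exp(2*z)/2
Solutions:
 g(z) = C1 + 4*z*acos(-7*z/5)/5 + 4*sqrt(25 - 49*z^2)/35 - 3*exp(2*z)/4


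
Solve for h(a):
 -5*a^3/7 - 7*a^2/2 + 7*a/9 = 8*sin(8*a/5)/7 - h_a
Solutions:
 h(a) = C1 + 5*a^4/28 + 7*a^3/6 - 7*a^2/18 - 5*cos(8*a/5)/7


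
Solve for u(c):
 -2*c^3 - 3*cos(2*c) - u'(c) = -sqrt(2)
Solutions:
 u(c) = C1 - c^4/2 + sqrt(2)*c - 3*sin(2*c)/2


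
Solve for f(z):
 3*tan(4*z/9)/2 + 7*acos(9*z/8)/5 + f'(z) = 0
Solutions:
 f(z) = C1 - 7*z*acos(9*z/8)/5 + 7*sqrt(64 - 81*z^2)/45 + 27*log(cos(4*z/9))/8


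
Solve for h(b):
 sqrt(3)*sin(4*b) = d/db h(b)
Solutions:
 h(b) = C1 - sqrt(3)*cos(4*b)/4


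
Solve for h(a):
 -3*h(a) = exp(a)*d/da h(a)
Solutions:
 h(a) = C1*exp(3*exp(-a))


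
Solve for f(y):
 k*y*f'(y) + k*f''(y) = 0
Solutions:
 f(y) = C1 + C2*erf(sqrt(2)*y/2)


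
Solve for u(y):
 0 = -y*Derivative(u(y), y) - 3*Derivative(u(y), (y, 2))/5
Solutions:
 u(y) = C1 + C2*erf(sqrt(30)*y/6)


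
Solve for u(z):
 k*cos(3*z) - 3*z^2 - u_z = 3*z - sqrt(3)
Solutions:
 u(z) = C1 + k*sin(3*z)/3 - z^3 - 3*z^2/2 + sqrt(3)*z


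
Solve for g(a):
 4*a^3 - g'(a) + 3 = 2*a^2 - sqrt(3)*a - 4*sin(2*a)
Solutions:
 g(a) = C1 + a^4 - 2*a^3/3 + sqrt(3)*a^2/2 + 3*a - 2*cos(2*a)


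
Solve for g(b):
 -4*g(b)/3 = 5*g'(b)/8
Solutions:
 g(b) = C1*exp(-32*b/15)


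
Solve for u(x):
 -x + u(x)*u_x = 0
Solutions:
 u(x) = -sqrt(C1 + x^2)
 u(x) = sqrt(C1 + x^2)


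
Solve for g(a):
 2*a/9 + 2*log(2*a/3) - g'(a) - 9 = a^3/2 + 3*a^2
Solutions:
 g(a) = C1 - a^4/8 - a^3 + a^2/9 + 2*a*log(a) - 11*a + a*log(4/9)


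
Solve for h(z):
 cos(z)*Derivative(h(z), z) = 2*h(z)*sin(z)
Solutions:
 h(z) = C1/cos(z)^2


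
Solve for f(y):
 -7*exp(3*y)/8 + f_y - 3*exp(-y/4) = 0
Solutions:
 f(y) = C1 + 7*exp(3*y)/24 - 12*exp(-y/4)


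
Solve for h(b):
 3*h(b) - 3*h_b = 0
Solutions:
 h(b) = C1*exp(b)


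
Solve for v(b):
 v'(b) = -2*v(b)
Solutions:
 v(b) = C1*exp(-2*b)


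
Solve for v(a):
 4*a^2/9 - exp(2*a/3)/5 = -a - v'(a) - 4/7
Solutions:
 v(a) = C1 - 4*a^3/27 - a^2/2 - 4*a/7 + 3*exp(2*a/3)/10


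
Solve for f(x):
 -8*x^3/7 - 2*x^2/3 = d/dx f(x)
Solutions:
 f(x) = C1 - 2*x^4/7 - 2*x^3/9


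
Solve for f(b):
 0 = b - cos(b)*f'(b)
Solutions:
 f(b) = C1 + Integral(b/cos(b), b)


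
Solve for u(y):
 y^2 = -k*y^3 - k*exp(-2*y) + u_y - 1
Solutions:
 u(y) = C1 + k*y^4/4 - k*exp(-2*y)/2 + y^3/3 + y


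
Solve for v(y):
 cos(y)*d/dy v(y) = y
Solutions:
 v(y) = C1 + Integral(y/cos(y), y)


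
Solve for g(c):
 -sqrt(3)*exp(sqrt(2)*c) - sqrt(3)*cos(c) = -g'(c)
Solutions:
 g(c) = C1 + sqrt(6)*exp(sqrt(2)*c)/2 + sqrt(3)*sin(c)


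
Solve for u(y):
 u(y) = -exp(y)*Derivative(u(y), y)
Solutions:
 u(y) = C1*exp(exp(-y))


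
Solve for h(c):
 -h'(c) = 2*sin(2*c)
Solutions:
 h(c) = C1 + cos(2*c)


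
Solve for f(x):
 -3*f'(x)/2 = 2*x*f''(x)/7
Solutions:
 f(x) = C1 + C2/x^(17/4)


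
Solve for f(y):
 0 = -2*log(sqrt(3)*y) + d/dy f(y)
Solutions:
 f(y) = C1 + 2*y*log(y) - 2*y + y*log(3)


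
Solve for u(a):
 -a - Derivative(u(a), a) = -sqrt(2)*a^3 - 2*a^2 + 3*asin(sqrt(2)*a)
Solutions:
 u(a) = C1 + sqrt(2)*a^4/4 + 2*a^3/3 - a^2/2 - 3*a*asin(sqrt(2)*a) - 3*sqrt(2)*sqrt(1 - 2*a^2)/2


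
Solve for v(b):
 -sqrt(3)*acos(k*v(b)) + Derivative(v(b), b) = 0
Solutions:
 Integral(1/acos(_y*k), (_y, v(b))) = C1 + sqrt(3)*b


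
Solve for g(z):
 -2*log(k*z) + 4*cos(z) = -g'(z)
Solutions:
 g(z) = C1 + 2*z*log(k*z) - 2*z - 4*sin(z)


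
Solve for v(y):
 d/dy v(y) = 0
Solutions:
 v(y) = C1


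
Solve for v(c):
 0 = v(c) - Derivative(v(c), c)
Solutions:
 v(c) = C1*exp(c)


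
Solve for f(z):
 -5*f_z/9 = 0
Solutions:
 f(z) = C1


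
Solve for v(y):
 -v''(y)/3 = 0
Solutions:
 v(y) = C1 + C2*y


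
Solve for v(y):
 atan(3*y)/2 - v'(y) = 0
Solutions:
 v(y) = C1 + y*atan(3*y)/2 - log(9*y^2 + 1)/12


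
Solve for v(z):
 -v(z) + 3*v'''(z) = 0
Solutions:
 v(z) = C3*exp(3^(2/3)*z/3) + (C1*sin(3^(1/6)*z/2) + C2*cos(3^(1/6)*z/2))*exp(-3^(2/3)*z/6)


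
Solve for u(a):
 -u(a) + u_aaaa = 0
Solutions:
 u(a) = C1*exp(-a) + C2*exp(a) + C3*sin(a) + C4*cos(a)


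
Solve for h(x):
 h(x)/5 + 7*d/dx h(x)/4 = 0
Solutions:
 h(x) = C1*exp(-4*x/35)


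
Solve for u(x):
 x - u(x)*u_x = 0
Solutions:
 u(x) = -sqrt(C1 + x^2)
 u(x) = sqrt(C1 + x^2)


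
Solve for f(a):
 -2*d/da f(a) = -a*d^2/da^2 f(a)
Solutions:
 f(a) = C1 + C2*a^3


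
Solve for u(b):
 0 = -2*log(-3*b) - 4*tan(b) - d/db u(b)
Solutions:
 u(b) = C1 - 2*b*log(-b) - 2*b*log(3) + 2*b + 4*log(cos(b))


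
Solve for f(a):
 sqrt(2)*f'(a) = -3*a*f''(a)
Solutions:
 f(a) = C1 + C2*a^(1 - sqrt(2)/3)


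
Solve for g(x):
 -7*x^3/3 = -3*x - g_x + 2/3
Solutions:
 g(x) = C1 + 7*x^4/12 - 3*x^2/2 + 2*x/3


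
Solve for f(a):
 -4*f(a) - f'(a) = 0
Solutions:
 f(a) = C1*exp(-4*a)


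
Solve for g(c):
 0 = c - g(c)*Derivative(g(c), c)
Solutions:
 g(c) = -sqrt(C1 + c^2)
 g(c) = sqrt(C1 + c^2)


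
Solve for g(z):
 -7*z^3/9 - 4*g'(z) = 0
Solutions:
 g(z) = C1 - 7*z^4/144


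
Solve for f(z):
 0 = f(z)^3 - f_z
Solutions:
 f(z) = -sqrt(2)*sqrt(-1/(C1 + z))/2
 f(z) = sqrt(2)*sqrt(-1/(C1 + z))/2


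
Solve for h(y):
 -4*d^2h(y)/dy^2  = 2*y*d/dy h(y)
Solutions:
 h(y) = C1 + C2*erf(y/2)


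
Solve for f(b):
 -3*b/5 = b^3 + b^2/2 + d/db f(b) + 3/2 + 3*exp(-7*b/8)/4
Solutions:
 f(b) = C1 - b^4/4 - b^3/6 - 3*b^2/10 - 3*b/2 + 6*exp(-7*b/8)/7


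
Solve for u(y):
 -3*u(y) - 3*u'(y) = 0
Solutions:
 u(y) = C1*exp(-y)


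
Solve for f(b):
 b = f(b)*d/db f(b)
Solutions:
 f(b) = -sqrt(C1 + b^2)
 f(b) = sqrt(C1 + b^2)


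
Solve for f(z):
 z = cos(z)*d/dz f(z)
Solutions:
 f(z) = C1 + Integral(z/cos(z), z)


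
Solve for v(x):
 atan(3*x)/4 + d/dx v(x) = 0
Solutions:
 v(x) = C1 - x*atan(3*x)/4 + log(9*x^2 + 1)/24


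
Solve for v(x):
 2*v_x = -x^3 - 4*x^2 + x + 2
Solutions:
 v(x) = C1 - x^4/8 - 2*x^3/3 + x^2/4 + x


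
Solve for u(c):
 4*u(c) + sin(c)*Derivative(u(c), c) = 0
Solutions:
 u(c) = C1*(cos(c)^2 + 2*cos(c) + 1)/(cos(c)^2 - 2*cos(c) + 1)


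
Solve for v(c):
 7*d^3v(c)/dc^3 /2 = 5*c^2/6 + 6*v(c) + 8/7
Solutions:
 v(c) = C3*exp(12^(1/3)*7^(2/3)*c/7) - 5*c^2/36 + (C1*sin(14^(2/3)*3^(5/6)*c/14) + C2*cos(14^(2/3)*3^(5/6)*c/14))*exp(-12^(1/3)*7^(2/3)*c/14) - 4/21


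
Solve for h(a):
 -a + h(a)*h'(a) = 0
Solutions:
 h(a) = -sqrt(C1 + a^2)
 h(a) = sqrt(C1 + a^2)


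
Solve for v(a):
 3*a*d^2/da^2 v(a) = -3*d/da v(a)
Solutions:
 v(a) = C1 + C2*log(a)


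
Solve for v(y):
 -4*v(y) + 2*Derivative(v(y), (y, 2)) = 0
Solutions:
 v(y) = C1*exp(-sqrt(2)*y) + C2*exp(sqrt(2)*y)


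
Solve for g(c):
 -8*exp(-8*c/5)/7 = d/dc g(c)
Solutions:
 g(c) = C1 + 5*exp(-8*c/5)/7


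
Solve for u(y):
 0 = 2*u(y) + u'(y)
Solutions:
 u(y) = C1*exp(-2*y)


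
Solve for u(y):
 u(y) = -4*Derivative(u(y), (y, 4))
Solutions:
 u(y) = (C1*sin(y/2) + C2*cos(y/2))*exp(-y/2) + (C3*sin(y/2) + C4*cos(y/2))*exp(y/2)


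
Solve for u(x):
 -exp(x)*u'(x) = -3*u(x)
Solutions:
 u(x) = C1*exp(-3*exp(-x))


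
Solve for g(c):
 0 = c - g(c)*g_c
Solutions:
 g(c) = -sqrt(C1 + c^2)
 g(c) = sqrt(C1 + c^2)


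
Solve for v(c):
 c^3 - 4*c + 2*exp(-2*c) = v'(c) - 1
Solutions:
 v(c) = C1 + c^4/4 - 2*c^2 + c - exp(-2*c)


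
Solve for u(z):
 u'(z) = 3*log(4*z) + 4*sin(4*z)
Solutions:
 u(z) = C1 + 3*z*log(z) - 3*z + 6*z*log(2) - cos(4*z)


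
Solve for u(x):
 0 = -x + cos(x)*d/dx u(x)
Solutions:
 u(x) = C1 + Integral(x/cos(x), x)


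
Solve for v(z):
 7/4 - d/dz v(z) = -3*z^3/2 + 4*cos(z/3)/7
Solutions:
 v(z) = C1 + 3*z^4/8 + 7*z/4 - 12*sin(z/3)/7


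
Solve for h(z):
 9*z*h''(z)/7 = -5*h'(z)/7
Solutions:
 h(z) = C1 + C2*z^(4/9)


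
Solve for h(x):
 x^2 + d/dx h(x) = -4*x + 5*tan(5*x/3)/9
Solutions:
 h(x) = C1 - x^3/3 - 2*x^2 - log(cos(5*x/3))/3


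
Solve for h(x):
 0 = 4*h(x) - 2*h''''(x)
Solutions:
 h(x) = C1*exp(-2^(1/4)*x) + C2*exp(2^(1/4)*x) + C3*sin(2^(1/4)*x) + C4*cos(2^(1/4)*x)


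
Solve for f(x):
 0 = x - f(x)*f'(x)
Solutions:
 f(x) = -sqrt(C1 + x^2)
 f(x) = sqrt(C1 + x^2)


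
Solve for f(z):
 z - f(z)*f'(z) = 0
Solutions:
 f(z) = -sqrt(C1 + z^2)
 f(z) = sqrt(C1 + z^2)


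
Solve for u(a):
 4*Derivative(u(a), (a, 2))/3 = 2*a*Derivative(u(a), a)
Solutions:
 u(a) = C1 + C2*erfi(sqrt(3)*a/2)


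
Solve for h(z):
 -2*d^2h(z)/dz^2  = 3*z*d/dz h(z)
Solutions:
 h(z) = C1 + C2*erf(sqrt(3)*z/2)


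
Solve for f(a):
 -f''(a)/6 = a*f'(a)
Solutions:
 f(a) = C1 + C2*erf(sqrt(3)*a)


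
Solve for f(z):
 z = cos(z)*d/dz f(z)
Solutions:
 f(z) = C1 + Integral(z/cos(z), z)


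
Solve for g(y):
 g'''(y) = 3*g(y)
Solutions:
 g(y) = C3*exp(3^(1/3)*y) + (C1*sin(3^(5/6)*y/2) + C2*cos(3^(5/6)*y/2))*exp(-3^(1/3)*y/2)


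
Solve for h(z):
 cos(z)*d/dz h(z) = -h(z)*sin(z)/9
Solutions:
 h(z) = C1*cos(z)^(1/9)


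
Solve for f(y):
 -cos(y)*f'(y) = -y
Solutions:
 f(y) = C1 + Integral(y/cos(y), y)
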